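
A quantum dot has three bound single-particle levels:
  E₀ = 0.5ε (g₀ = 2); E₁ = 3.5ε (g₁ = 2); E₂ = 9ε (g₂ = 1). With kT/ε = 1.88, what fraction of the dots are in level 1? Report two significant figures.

0.17

Eᵢ/kT = 0.2660, 1.862, 4.787.
Z = Σ gᵢe^(−Eᵢ/kT) = 2·e^(−0.2660) + 2·e^(−1.862) + 1·e^(−4.787) = 1.533 + 0.3107 + 0.008337 = 1.852.
P₁ = g₁ e^(−E₁/kT) / Z = 0.3107/1.852 = 0.17.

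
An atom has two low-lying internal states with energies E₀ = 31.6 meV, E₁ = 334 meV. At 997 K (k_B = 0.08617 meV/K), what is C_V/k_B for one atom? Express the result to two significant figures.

k_BT = 0.08617 × 997 K = 85.91 meV.
Eᵢ/kT = 0.3678, 3.888.
Z = Σ e^(−Eᵢ/kT) = e^(−0.3678) + e^(−3.888) = 0.6923 + 0.02049 = 0.7128.
⟨E⟩ = 40.29 meV, ⟨E²⟩ = 4177 meV².
C_V/k_B = (⟨E²⟩ − ⟨E⟩²)/(kT)² = (4177 − 1623)/7381 = 0.35.

0.35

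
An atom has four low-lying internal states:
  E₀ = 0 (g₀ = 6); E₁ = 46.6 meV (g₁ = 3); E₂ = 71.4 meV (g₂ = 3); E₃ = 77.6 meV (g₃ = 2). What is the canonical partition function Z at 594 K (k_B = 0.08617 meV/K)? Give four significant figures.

Z = 8.390

k_BT = 0.08617 × 594 K = 51.1850 meV.
Eᵢ/kT = 0, 0.910423, 1.39494, 1.51607.
Z = Σ gᵢe^(−Eᵢ/kT) = 6·e^(−0) + 3·e^(−0.910423) + 3·e^(−1.39494) + 2·e^(−1.51607) = 6.00000 + 1.20706 + 0.743544 + 0.439146 = 8.38975.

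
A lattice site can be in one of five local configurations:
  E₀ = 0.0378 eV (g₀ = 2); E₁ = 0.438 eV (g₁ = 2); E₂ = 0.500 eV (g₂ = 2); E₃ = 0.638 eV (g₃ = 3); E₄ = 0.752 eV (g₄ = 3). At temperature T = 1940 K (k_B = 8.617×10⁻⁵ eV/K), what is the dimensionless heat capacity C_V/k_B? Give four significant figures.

1.309

k_BT = 8.617×10⁻⁵ × 1940 K = 0.167170 eV.
Eᵢ/kT = 0.226117, 2.62009, 2.99097, 3.81647, 4.49841.
Z = Σ gᵢe^(−Eᵢ/kT) = 2·e^(−0.226117) + 2·e^(−2.62009) + 2·e^(−2.99097) + 3·e^(−3.81647) + 3·e^(−4.49841) = 1.59525 + 0.145593 + 0.100477 + 0.0660160 + 0.0333800 = 1.94072.
⟨E⟩ = 0.124453 eV, ⟨E²⟩ = 0.0520826 eV².
C_V/k_B = (⟨E²⟩ − ⟨E⟩²)/(kT)² = (0.0520826 − 0.0154885)/0.0279458 = 1.309.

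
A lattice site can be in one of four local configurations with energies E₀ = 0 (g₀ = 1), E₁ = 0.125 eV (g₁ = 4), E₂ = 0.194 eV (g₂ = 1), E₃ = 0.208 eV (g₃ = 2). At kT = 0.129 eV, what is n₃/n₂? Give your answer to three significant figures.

1.79

n₃/n₂ = (g₃/g₂) exp[−(E₃−E₂)/kT] = (2/1) × exp(−(0.014 eV)/(0.129 eV)) = (2/1) × exp(-0.10853) = 1.79.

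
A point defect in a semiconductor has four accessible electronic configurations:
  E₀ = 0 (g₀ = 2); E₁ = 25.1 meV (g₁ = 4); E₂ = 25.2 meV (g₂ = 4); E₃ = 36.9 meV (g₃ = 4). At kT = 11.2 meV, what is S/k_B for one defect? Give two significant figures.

Eᵢ/kT = 0, 2.241, 2.250, 3.295.
Z = Σ gᵢe^(−Eᵢ/kT) = 2·e^(−0) + 4·e^(−2.241) + 4·e^(−2.250) + 4·e^(−3.295) = 2.000 + 0.4254 + 0.4216 + 0.1483 = 2.995.
⟨E⟩ = Σ EᵢPᵢ = 8.940 meV.
S/k_B = ln Z + ⟨E⟩/kT = ln(2.995) + 8.940/11.2 = 1.097 + 0.7982 = 1.9.

1.9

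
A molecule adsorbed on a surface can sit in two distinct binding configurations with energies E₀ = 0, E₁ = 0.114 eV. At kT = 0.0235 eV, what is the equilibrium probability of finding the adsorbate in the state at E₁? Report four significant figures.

Eᵢ/kT = 0, 4.85106.
Z = Σ e^(−Eᵢ/kT) = e^(−0) + e^(−4.85106) = 1.00000 + 0.00782008 = 1.00782.
P₁ = e^(−E₁/kT) / Z = 0.00782008/1.00782 = 0.007759.

0.007759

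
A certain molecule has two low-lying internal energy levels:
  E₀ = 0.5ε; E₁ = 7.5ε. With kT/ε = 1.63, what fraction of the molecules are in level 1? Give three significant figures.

Eᵢ/kT = 0.30675, 4.6012.
Z = Σ e^(−Eᵢ/kT) = e^(−0.30675) + e^(−4.6012) = 0.73583 + 0.010040 = 0.74587.
P₁ = e^(−E₁/kT) / Z = 0.010040/0.74587 = 0.0135.

0.0135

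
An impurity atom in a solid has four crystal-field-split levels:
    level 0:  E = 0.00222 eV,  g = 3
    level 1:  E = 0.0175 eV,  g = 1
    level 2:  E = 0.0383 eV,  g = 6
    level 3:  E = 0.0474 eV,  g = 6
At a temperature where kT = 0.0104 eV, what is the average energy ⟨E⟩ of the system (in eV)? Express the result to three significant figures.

Eᵢ/kT = 0.21346, 1.6827, 3.6827, 4.5577.
Z = Σ gᵢe^(−Eᵢ/kT) = 3·e^(−0.21346) + 1·e^(−1.6827) + 6·e^(−3.6827) + 6·e^(−4.5577) = 2.4234 + 0.18587 + 0.15093 + 0.062917 = 2.8231.
⟨E⟩ = Σ Eᵢ gᵢe^(−Eᵢ/kT) / Z = (0.00222·2.4234 + 0.0175·0.18587 + 0.0383·0.15093 + 0.0474·0.062917) / 2.8231 = 0.00616 eV.

0.00616 eV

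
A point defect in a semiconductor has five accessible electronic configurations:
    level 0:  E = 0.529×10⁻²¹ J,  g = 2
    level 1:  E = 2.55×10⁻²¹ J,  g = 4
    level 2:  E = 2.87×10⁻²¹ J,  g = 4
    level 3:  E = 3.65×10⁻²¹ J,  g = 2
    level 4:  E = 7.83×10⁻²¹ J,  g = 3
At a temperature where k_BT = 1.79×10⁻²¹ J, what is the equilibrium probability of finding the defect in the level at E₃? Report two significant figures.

0.073

Eᵢ/kT = 0.2955, 1.425, 1.603, 2.039, 4.374.
Z = Σ gᵢe^(−Eᵢ/kT) = 2·e^(−0.2955) + 4·e^(−1.425) + 4·e^(−1.603) + 2·e^(−2.039) + 3·e^(−4.374) = 1.488 + 0.9620 + 0.8052 + 0.2603 + 0.03780 = 3.553.
P₃ = g₃ e^(−E₃/kT) / Z = 0.2603/3.553 = 0.073.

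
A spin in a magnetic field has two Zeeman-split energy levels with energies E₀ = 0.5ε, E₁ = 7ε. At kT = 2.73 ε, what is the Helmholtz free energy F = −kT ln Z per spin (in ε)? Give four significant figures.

Eᵢ/kT = 0.183150, 2.56410.
Z = Σ e^(−Eᵢ/kT) = e^(−0.183150) + e^(−2.56410) = 0.832643 + 0.0769884 = 0.909631.
F = −kT ln Z = −2.73 × ln(0.909631) = −2.73 × -0.0947163 = 0.2586 ε.

0.2586 ε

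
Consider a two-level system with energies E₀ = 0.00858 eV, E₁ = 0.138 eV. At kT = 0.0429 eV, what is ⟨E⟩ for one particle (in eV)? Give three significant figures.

Eᵢ/kT = 0.20000, 3.2168.
Z = Σ e^(−Eᵢ/kT) = e^(−0.20000) + e^(−3.2168) = 0.81873 + 0.040083 = 0.85881.
⟨E⟩ = Σ Eᵢ e^(−Eᵢ/kT) / Z = (0.00858·0.81873 + 0.138·0.040083) / 0.85881 = 0.0146 eV.

0.0146 eV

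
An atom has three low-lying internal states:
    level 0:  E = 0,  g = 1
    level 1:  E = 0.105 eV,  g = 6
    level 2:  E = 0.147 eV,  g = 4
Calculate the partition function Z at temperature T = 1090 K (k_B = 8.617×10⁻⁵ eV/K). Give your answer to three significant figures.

Z = 3.80

k_BT = 8.617×10⁻⁵ × 1090 K = 0.093925 eV.
Eᵢ/kT = 0, 1.1179, 1.5651.
Z = Σ gᵢe^(−Eᵢ/kT) = 1·e^(−0) + 6·e^(−1.1179) + 4·e^(−1.5651) = 1.0000 + 1.9618 + 0.83627 = 3.7981.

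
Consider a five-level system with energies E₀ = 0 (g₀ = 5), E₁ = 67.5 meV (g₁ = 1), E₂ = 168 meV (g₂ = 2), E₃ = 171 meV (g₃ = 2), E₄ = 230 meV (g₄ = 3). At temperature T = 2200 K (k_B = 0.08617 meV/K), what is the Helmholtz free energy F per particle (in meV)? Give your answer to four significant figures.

-399.5 meV

k_BT = 0.08617 × 2200 K = 189.574 meV.
Eᵢ/kT = 0, 0.356061, 0.886197, 0.902022, 1.21325.
Z = Σ gᵢe^(−Eᵢ/kT) = 5·e^(−0) + 1·e^(−0.356061) + 2·e^(−0.886197) + 2·e^(−0.902022) + 3·e^(−1.21325) = 5.00000 + 0.700430 + 0.824441 + 0.811497 + 0.891689 = 8.22806.
F = −kT ln Z = −189.574 × ln(8.22806) = −189.574 × 2.10755 = -399.5 meV.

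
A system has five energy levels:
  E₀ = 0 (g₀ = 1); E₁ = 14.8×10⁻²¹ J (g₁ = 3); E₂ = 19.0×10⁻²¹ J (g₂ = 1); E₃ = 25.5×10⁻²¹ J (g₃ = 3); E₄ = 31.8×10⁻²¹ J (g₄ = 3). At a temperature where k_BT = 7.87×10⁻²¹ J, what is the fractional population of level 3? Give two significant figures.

0.068

Eᵢ/kT = 0, 1.881, 2.414, 3.240, 4.041.
Z = Σ gᵢe^(−Eᵢ/kT) = 1·e^(−0) + 3·e^(−1.881) + 1·e^(−2.414) + 3·e^(−3.240) + 3·e^(−4.041) = 1.000 + 0.4573 + 0.08946 + 0.1175 + 0.05274 = 1.717.
P₃ = g₃ e^(−E₃/kT) / Z = 0.1175/1.717 = 0.068.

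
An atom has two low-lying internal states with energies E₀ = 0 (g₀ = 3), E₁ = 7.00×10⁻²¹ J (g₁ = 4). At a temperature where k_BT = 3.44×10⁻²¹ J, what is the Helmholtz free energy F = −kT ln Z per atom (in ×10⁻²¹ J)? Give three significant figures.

Eᵢ/kT = 0, 2.0349.
Z = Σ gᵢe^(−Eᵢ/kT) = 3·e^(−0) + 4·e^(−2.0349) = 3.0000 + 0.52277 = 3.5228.
F = −kT ln Z = −3.44 × ln(3.5228) = −3.44 × 1.2593 = -4.33 ×10⁻²¹ J.

-4.33 ×10⁻²¹ J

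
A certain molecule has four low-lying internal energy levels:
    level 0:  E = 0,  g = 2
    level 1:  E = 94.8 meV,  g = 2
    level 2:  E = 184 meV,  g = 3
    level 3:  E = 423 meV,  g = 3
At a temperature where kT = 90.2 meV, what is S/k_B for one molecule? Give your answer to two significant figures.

1.7

Eᵢ/kT = 0, 1.051, 2.040, 4.690.
Z = Σ gᵢe^(−Eᵢ/kT) = 2·e^(−0) + 2·e^(−1.051) + 3·e^(−2.040) + 3·e^(−4.690) = 2.000 + 0.6992 + 0.3901 + 0.02756 = 3.117.
⟨E⟩ = Σ EᵢPᵢ = 48.03 meV.
S/k_B = ln Z + ⟨E⟩/kT = ln(3.117) + 48.03/90.2 = 1.137 + 0.5325 = 1.7.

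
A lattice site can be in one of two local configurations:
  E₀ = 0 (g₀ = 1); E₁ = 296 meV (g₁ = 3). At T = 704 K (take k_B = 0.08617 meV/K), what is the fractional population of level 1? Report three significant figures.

k_BT = 0.08617 × 704 K = 60.664 meV.
Eᵢ/kT = 0, 4.8793.
Z = Σ gᵢe^(−Eᵢ/kT) = 1·e^(−0) + 3·e^(−4.8793) = 1.0000 + 0.022807 = 1.0228.
P₁ = g₁ e^(−E₁/kT) / Z = 0.022807/1.0228 = 0.0223.

0.0223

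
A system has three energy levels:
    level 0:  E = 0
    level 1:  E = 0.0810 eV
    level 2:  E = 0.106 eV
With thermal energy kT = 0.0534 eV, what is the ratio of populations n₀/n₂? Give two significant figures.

n₀/n₂ = exp[−(E₀−E₂)/kT] = exp(−(-0.106 eV)/(0.0534 eV)) = exp(1.985) = 7.3.

7.3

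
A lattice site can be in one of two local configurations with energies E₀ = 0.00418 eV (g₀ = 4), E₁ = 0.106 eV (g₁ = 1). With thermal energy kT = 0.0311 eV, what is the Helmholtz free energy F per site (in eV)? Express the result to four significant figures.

Eᵢ/kT = 0.134405, 3.40836.
Z = Σ gᵢe^(−Eᵢ/kT) = 4·e^(−0.134405) + 1·e^(−3.40836) = 3.49694 + 0.0330954 = 3.53004.
F = −kT ln Z = −0.0311 × ln(3.53004) = −0.0311 × 1.26131 = -0.03923 eV.

-0.03923 eV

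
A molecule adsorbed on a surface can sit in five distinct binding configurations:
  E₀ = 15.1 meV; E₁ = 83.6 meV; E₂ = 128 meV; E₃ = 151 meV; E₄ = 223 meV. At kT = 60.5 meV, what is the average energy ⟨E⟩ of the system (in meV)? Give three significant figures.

Eᵢ/kT = 0.24959, 1.3818, 2.1157, 2.4959, 3.6860.
Z = Σ e^(−Eᵢ/kT) = e^(−0.24959) + e^(−1.3818) + e^(−2.1157) + e^(−2.4959) + e^(−3.6860) = 0.77912 + 0.25113 + 0.12055 + 0.082422 + 0.025072 = 1.2583.
⟨E⟩ = Σ Eᵢ e^(−Eᵢ/kT) / Z = (15.1·0.77912 + 83.6·0.25113 + 128·0.12055 + 151·0.082422 + 223·0.025072) / 1.2583 = 52.6 meV.

52.6 meV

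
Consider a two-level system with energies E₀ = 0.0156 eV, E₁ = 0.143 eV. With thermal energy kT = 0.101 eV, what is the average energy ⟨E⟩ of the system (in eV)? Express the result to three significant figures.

Eᵢ/kT = 0.15446, 1.4158.
Z = Σ e^(−Eᵢ/kT) = e^(−0.15446) + e^(−1.4158) = 0.85688 + 0.24273 = 1.0996.
⟨E⟩ = Σ Eᵢ e^(−Eᵢ/kT) / Z = (0.0156·0.85688 + 0.143·0.24273) / 1.0996 = 0.0437 eV.

0.0437 eV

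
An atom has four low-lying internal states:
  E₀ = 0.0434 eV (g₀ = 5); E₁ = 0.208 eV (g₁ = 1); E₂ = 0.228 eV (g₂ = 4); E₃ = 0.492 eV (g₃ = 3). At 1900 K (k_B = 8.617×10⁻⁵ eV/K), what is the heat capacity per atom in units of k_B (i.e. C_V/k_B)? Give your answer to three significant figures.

0.388

k_BT = 8.617×10⁻⁵ × 1900 K = 0.16372 eV.
Eᵢ/kT = 0.26509, 1.2705, 1.3926, 3.0051.
Z = Σ gᵢe^(−Eᵢ/kT) = 5·e^(−0.26509) + 1·e^(−1.2705) + 4·e^(−1.3926) + 3·e^(−3.0051) = 3.8357 + 0.28069 + 0.99371 + 0.14860 = 5.2587.
⟨E⟩ = 0.099745 eV, ⟨E²⟩ = 0.020347 eV².
C_V/k_B = (⟨E²⟩ − ⟨E⟩²)/(kT)² = (0.020347 − 0.0099491)/0.026804 = 0.388.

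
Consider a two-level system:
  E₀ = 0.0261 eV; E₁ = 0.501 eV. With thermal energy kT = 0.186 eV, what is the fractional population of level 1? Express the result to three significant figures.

0.0722

Eᵢ/kT = 0.14032, 2.6935.
Z = Σ e^(−Eᵢ/kT) = e^(−0.14032) + e^(−2.6935) = 0.86908 + 0.067644 = 0.93672.
P₁ = e^(−E₁/kT) / Z = 0.067644/0.93672 = 0.0722.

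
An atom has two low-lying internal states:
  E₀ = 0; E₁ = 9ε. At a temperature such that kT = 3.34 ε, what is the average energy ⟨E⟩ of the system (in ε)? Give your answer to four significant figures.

0.5696 ε

Eᵢ/kT = 0, 2.69461.
Z = Σ e^(−Eᵢ/kT) = e^(−0) + e^(−2.69461) = 1.00000 + 0.0675687 = 1.06757.
⟨E⟩ = Σ Eᵢ e^(−Eᵢ/kT) / Z = (0·1.00000 + 9·0.0675687) / 1.06757 = 0.5696 ε.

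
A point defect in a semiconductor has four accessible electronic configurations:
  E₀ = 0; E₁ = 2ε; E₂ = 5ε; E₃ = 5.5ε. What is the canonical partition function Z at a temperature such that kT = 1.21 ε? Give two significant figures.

Z = 1.2

Eᵢ/kT = 0, 1.653, 4.132, 4.545.
Z = Σ e^(−Eᵢ/kT) = e^(−0) + e^(−1.653) + e^(−4.132) + e^(−4.545) = 1.000 + 0.1915 + 0.01605 + 0.01062 = 1.218.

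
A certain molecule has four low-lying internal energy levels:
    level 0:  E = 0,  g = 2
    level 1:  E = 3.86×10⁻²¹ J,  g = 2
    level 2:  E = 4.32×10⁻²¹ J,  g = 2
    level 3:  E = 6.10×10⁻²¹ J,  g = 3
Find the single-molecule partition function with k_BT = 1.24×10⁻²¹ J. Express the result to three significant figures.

Z = 2.17

Eᵢ/kT = 0, 3.1129, 3.4839, 4.9194.
Z = Σ gᵢe^(−Eᵢ/kT) = 2·e^(−0) + 2·e^(−3.1129) + 2·e^(−3.4839) + 3·e^(−4.9194) = 2.0000 + 0.088944 + 0.061375 + 0.021911 = 2.1722.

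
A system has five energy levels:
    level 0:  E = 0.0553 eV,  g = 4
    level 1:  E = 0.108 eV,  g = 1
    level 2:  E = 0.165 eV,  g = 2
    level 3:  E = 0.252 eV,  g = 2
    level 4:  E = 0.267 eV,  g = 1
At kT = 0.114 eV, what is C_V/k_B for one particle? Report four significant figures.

0.3064

Eᵢ/kT = 0.485088, 0.947368, 1.44737, 2.21053, 2.34211.
Z = Σ gᵢe^(−Eᵢ/kT) = 4·e^(−0.485088) + 1·e^(−0.947368) + 2·e^(−1.44737) + 2·e^(−2.21053) + 1·e^(−2.34211) = 2.46257 + 0.387760 + 0.470376 + 0.219285 + 0.0961246 = 3.63612.
⟨E⟩ = 0.0925699 eV, ⟨E²⟩ = 0.0125512 eV².
C_V/k_B = (⟨E²⟩ − ⟨E⟩²)/(kT)² = (0.0125512 − 0.00856919)/0.0129960 = 0.3064.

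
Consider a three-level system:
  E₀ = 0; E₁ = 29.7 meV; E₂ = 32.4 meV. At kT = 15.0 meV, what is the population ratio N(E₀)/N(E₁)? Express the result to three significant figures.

n₀/n₁ = exp[−(E₀−E₁)/kT] = exp(−(-29.7 meV)/(15.0 meV)) = exp(1.9800) = 7.24.

7.24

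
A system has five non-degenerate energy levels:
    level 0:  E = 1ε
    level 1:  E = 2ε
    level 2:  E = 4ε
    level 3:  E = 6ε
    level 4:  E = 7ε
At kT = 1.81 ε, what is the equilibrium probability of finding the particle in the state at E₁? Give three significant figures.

0.308

Eᵢ/kT = 0.55249, 1.1050, 2.2099, 3.3149, 3.8674.
Z = Σ e^(−Eᵢ/kT) = e^(−0.55249) + e^(−1.1050) + e^(−2.2099) + e^(−3.3149) + e^(−3.8674) = 0.57551 + 0.33121 + 0.10971 + 0.036338 + 0.020913 = 1.0737.
P₁ = e^(−E₁/kT) / Z = 0.33121/1.0737 = 0.308.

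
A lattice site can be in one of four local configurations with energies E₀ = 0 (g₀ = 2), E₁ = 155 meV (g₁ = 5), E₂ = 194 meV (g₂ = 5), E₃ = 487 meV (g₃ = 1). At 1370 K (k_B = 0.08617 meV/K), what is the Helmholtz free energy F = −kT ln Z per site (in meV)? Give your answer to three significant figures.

-173 meV

k_BT = 0.08617 × 1370 K = 118.05 meV.
Eᵢ/kT = 0, 1.3130, 1.6434, 4.1254.
Z = Σ gᵢe^(−Eᵢ/kT) = 2·e^(−0) + 5·e^(−1.3130) + 5·e^(−1.6434) + 1·e^(−4.1254) = 2.0000 + 1.3451 + 0.96661 + 0.016157 = 4.3279.
F = −kT ln Z = −118.05 × ln(4.3279) = −118.05 × 1.4651 = -173 meV.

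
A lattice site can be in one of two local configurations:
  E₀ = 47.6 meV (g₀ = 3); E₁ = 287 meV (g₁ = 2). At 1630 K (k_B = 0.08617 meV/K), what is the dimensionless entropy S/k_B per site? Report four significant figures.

k_BT = 0.08617 × 1630 K = 140.457 meV.
Eᵢ/kT = 0.338894, 2.04333.
Z = Σ gᵢe^(−Eᵢ/kT) = 3·e^(−0.338894) + 2·e^(−2.04333) = 2.13767 + 0.259193 = 2.39686.
⟨E⟩ = Σ EᵢPᵢ = 73.4884 meV.
S/k_B = ln Z + ⟨E⟩/kT = ln(2.39686) + 73.4884/140.457 = 0.874160 + 0.523209 = 1.397.

1.397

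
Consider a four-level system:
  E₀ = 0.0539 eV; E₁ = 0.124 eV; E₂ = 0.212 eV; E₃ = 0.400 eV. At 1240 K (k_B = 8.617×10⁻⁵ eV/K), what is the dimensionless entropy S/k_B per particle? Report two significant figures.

k_BT = 8.617×10⁻⁵ × 1240 K = 0.1069 eV.
Eᵢ/kT = 0.5042, 1.160, 1.983, 3.742.
Z = Σ e^(−Eᵢ/kT) = e^(−0.5042) + e^(−1.160) + e^(−1.983) + e^(−3.742) = 0.6040 + 0.3135 + 0.1377 + 0.02371 = 1.079.
⟨E⟩ = Σ EᵢPᵢ = 0.1020 eV.
S/k_B = ln Z + ⟨E⟩/kT = ln(1.079) + 0.1020/0.1069 = 0.07603 + 0.9542 = 1.0.

1.0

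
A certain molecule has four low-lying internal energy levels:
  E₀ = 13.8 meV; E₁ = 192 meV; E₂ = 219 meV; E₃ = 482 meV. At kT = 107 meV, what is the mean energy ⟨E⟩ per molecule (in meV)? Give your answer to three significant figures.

Eᵢ/kT = 0.12897, 1.7944, 2.0467, 4.5047.
Z = Σ e^(−Eᵢ/kT) = e^(−0.12897) + e^(−1.7944) + e^(−2.0467) + e^(−4.5047) = 0.87900 + 0.16623 + 0.12916 + 0.011057 = 1.1854.
⟨E⟩ = Σ Eᵢ e^(−Eᵢ/kT) / Z = (13.8·0.87900 + 192·0.16623 + 219·0.12916 + 482·0.011057) / 1.1854 = 65.5 meV.

65.5 meV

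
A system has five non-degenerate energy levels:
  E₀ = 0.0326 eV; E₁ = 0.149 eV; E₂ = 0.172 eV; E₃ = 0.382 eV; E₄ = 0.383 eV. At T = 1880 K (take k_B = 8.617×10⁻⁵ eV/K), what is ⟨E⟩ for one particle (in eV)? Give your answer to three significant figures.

k_BT = 8.617×10⁻⁵ × 1880 K = 0.16200 eV.
Eᵢ/kT = 0.20123, 0.91975, 1.0617, 2.3580, 2.3642.
Z = Σ e^(−Eᵢ/kT) = e^(−0.20123) + e^(−0.91975) + e^(−1.0617) + e^(−2.3580) + e^(−2.3642) = 0.81772 + 0.39862 + 0.34587 + 0.094609 + 0.094024 = 1.7508.
⟨E⟩ = Σ Eᵢ e^(−Eᵢ/kT) / Z = (0.0326·0.81772 + 0.149·0.39862 + 0.172·0.34587 + 0.382·0.094609 + 0.383·0.094024) / 1.7508 = 0.124 eV.

0.124 eV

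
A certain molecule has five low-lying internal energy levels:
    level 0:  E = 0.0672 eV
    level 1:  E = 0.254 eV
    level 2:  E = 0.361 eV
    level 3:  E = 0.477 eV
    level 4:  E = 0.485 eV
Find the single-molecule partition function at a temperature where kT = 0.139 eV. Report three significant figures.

Eᵢ/kT = 0.48345, 1.8273, 2.5971, 3.4317, 3.4892.
Z = Σ e^(−Eᵢ/kT) = e^(−0.48345) + e^(−1.8273) + e^(−2.5971) + e^(−3.4317) + e^(−3.4892) = 0.61665 + 0.16085 + 0.074489 + 0.032332 + 0.030525 = 0.91485.

Z = 0.915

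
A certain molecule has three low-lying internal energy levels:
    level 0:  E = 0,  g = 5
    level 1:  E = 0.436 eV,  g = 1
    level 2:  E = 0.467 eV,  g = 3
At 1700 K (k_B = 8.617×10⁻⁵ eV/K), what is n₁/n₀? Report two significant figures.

k_BT = 8.617×10⁻⁵ × 1700 K = 0.1465 eV.
n₁/n₀ = (g₁/g₀) exp[−(E₁−E₀)/kT] = (1/5) × exp(−(0.436 eV)/(0.1465 eV)) = (1/5) × exp(-2.976) = 0.010.

0.010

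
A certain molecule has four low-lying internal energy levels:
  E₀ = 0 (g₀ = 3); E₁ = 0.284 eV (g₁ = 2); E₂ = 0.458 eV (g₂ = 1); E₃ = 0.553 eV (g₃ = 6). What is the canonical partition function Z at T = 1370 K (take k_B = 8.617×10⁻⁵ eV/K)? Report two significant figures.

Z = 3.3

k_BT = 8.617×10⁻⁵ × 1370 K = 0.1181 eV.
Eᵢ/kT = 0, 2.405, 3.878, 4.682.
Z = Σ gᵢe^(−Eᵢ/kT) = 3·e^(−0) + 2·e^(−2.405) + 1·e^(−3.878) + 6·e^(−4.682) = 3.000 + 0.1805 + 0.02069 + 0.05556 = 3.257.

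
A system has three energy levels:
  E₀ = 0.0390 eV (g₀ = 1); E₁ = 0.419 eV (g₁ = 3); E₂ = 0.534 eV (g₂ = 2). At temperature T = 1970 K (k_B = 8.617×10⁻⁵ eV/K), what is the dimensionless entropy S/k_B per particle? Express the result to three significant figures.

1.08

k_BT = 8.617×10⁻⁵ × 1970 K = 0.16975 eV.
Eᵢ/kT = 0.22975, 2.4683, 3.1458.
Z = Σ gᵢe^(−Eᵢ/kT) = 1·e^(−0.22975) + 3·e^(−2.4683) + 2·e^(−3.1458) = 0.79473 + 0.25419 + 0.086065 = 1.1350.
⟨E⟩ = Σ EᵢPᵢ = 0.16164 eV.
S/k_B = ln Z + ⟨E⟩/kT = ln(1.1350) + 0.16164/0.16975 = 0.12663 + 0.95222 = 1.08.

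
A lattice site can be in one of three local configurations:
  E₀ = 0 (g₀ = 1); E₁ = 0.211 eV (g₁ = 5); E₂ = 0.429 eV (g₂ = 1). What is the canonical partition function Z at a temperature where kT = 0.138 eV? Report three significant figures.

Z = 2.13

Eᵢ/kT = 0, 1.5290, 3.1087.
Z = Σ gᵢe^(−Eᵢ/kT) = 1·e^(−0) + 5·e^(−1.5290) + 1·e^(−3.1087) = 1.0000 + 1.0838 + 0.044659 = 2.1285.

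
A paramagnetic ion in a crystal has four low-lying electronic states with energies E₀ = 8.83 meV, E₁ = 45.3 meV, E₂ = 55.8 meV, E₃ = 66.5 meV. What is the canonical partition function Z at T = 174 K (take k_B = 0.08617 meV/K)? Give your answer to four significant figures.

Z = 0.6397

k_BT = 0.08617 × 174 K = 14.9936 meV.
Eᵢ/kT = 0.588918, 3.02129, 3.72159, 4.43523.
Z = Σ e^(−Eᵢ/kT) = e^(−0.588918) + e^(−3.02129) + e^(−3.72159) + e^(−4.43523) = 0.554927 + 0.0487383 + 0.0241955 + 0.0118523 = 0.639713.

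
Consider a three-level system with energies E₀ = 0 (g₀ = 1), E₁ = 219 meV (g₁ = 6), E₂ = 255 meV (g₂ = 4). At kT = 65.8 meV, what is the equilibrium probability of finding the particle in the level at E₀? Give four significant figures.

0.7703

Eᵢ/kT = 0, 3.32827, 3.87538.
Z = Σ gᵢe^(−Eᵢ/kT) = 1·e^(−0) + 6·e^(−3.32827) + 4·e^(−3.87538) = 1.00000 + 0.215130 + 0.0829858 = 1.29812.
P₀ = g₀ e^(−E₀/kT) / Z = 1.00000/1.29812 = 0.7703.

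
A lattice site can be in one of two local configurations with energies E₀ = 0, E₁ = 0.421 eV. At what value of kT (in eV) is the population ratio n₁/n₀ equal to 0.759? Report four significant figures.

1.527 eV

n₁/n₀ = exp[−(E₁−E₀)/kT] = 0.759.
⇒ (E₁−E₀)/kT = ln(1/0.759) = ln(1.31752) = 0.275751.
kT = 0.421 eV / 0.275751 = 1.527 eV.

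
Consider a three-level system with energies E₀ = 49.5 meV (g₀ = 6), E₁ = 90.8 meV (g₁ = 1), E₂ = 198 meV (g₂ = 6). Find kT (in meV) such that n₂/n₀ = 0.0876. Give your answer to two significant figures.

61 meV

n₂/n₀ = (g₂/g₀) exp[−(E₂−E₀)/kT] = 0.0876.
⇒ (E₂−E₀)/kT = ln((6/6)/0.0876) = ln(11.42) = 2.435.
kT = 148.5 meV / 2.435 = 61 meV.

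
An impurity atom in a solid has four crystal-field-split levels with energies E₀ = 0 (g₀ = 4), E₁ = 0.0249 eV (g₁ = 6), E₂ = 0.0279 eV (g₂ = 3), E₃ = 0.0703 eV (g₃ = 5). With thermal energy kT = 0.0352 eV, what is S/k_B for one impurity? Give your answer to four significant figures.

Eᵢ/kT = 0, 0.707386, 0.792614, 1.99716.
Z = Σ gᵢe^(−Eᵢ/kT) = 4·e^(−0) + 6·e^(−0.707386) + 3·e^(−0.792614) + 5·e^(−1.99716) = 4.00000 + 2.95759 + 1.35798 + 0.678601 = 8.99417.
⟨E⟩ = Σ EᵢPᵢ = 0.0177045 eV.
S/k_B = ln Z + ⟨E⟩/kT = ln(8.99417) + 0.0177045/0.0352 = 2.19658 + 0.502969 = 2.700.

2.700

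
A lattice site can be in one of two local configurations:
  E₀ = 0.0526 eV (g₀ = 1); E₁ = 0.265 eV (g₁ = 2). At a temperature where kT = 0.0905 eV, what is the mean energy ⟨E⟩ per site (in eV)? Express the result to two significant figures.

Eᵢ/kT = 0.5812, 2.928.
Z = Σ gᵢe^(−Eᵢ/kT) = 1·e^(−0.5812) + 2·e^(−2.928) = 0.5592 + 0.1070 = 0.6662.
⟨E⟩ = Σ Eᵢ gᵢe^(−Eᵢ/kT) / Z = (0.0526·0.5592 + 0.265·0.1070) / 0.6662 = 0.087 eV.

0.087 eV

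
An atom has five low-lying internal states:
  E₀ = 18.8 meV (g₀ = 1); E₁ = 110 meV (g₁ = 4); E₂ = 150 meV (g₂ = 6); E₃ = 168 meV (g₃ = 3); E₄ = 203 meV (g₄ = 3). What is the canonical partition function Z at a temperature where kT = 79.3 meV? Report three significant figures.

Eᵢ/kT = 0.23707, 1.3871, 1.8916, 2.1185, 2.5599.
Z = Σ gᵢe^(−Eᵢ/kT) = 1·e^(−0.23707) + 4·e^(−1.3871) + 6·e^(−1.8916) + 3·e^(−2.1185) + 3·e^(−2.5599) = 0.78894 + 0.99919 + 0.90498 + 0.36064 + 0.23194 = 3.2857.

Z = 3.29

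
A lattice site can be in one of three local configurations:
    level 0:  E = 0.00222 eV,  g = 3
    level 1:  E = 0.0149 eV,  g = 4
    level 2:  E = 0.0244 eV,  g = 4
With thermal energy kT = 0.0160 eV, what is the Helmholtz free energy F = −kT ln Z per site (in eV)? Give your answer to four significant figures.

Eᵢ/kT = 0.138750, 0.931250, 1.52500.
Z = Σ gᵢe^(−Eᵢ/kT) = 3·e^(−0.138750) + 4·e^(−0.931250) + 4·e^(−1.52500) = 2.61134 + 1.57624 + 0.870484 = 5.05806.
F = −kT ln Z = −0.0160 × ln(5.05806) = −0.0160 × 1.62098 = -0.02594 eV.

-0.02594 eV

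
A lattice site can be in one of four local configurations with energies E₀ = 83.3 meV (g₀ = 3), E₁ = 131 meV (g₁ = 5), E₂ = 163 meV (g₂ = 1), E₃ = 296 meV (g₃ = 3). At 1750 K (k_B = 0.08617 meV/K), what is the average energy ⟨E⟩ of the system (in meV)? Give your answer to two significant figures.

130 meV

k_BT = 0.08617 × 1750 K = 150.8 meV.
Eᵢ/kT = 0.5524, 0.8687, 1.081, 1.963.
Z = Σ gᵢe^(−Eᵢ/kT) = 3·e^(−0.5524) + 5·e^(−0.8687) + 1·e^(−1.081) + 3·e^(−1.963) = 1.727 + 2.097 + 0.3393 + 0.4213 = 4.585.
⟨E⟩ = Σ Eᵢ gᵢe^(−Eᵢ/kT) / Z = (83.3·1.727 + 131·2.097 + 163·0.3393 + 296·0.4213) / 4.585 = 130 meV.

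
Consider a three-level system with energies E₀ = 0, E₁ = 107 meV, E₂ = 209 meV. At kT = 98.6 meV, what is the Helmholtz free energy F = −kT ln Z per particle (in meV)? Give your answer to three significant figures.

-37.2 meV

Eᵢ/kT = 0, 1.0852, 2.1197.
Z = Σ e^(−Eᵢ/kT) = e^(−0) + e^(−1.0852) + e^(−2.1197) = 1.0000 + 0.33783 + 0.12007 = 1.4579.
F = −kT ln Z = −98.6 × ln(1.4579) = −98.6 × 0.37700 = -37.2 meV.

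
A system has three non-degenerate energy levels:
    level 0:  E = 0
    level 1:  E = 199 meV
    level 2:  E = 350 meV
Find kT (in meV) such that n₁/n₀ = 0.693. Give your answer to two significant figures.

540 meV

n₁/n₀ = exp[−(E₁−E₀)/kT] = 0.693.
⇒ (E₁−E₀)/kT = ln(1/0.693) = ln(1.443) = 0.3667.
kT = 199 meV / 0.3667 = 540 meV.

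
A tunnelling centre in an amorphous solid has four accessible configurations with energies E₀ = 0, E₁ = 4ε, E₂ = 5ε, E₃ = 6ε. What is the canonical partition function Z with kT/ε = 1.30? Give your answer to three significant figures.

Eᵢ/kT = 0, 3.0769, 3.8462, 4.6154.
Z = Σ e^(−Eᵢ/kT) = e^(−0) + e^(−3.0769) + e^(−3.8462) + e^(−4.6154) = 1.0000 + 0.046102 + 0.021361 + 0.0098982 = 1.0774.

Z = 1.08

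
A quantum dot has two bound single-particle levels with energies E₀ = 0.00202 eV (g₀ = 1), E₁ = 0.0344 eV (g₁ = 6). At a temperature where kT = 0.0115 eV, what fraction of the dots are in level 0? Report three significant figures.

0.736

Eᵢ/kT = 0.17565, 2.9913.
Z = Σ gᵢe^(−Eᵢ/kT) = 1·e^(−0.17565) + 6·e^(−2.9913) = 0.83891 + 0.30133 = 1.1402.
P₀ = g₀ e^(−E₀/kT) / Z = 0.83891/1.1402 = 0.736.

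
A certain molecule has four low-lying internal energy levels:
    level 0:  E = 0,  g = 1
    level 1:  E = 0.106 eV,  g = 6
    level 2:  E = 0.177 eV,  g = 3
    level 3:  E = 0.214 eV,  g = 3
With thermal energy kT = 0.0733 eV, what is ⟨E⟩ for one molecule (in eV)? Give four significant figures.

Eᵢ/kT = 0, 1.44611, 2.41473, 2.91951.
Z = Σ gᵢe^(−Eᵢ/kT) = 1·e^(−0) + 6·e^(−1.44611) + 3·e^(−2.41473) + 3·e^(−2.91951) = 1.00000 + 1.41291 + 0.268174 + 0.161880 = 2.84296.
⟨E⟩ = Σ Eᵢ gᵢe^(−Eᵢ/kT) / Z = (0·1.00000 + 0.106·1.41291 + 0.177·0.268174 + 0.214·0.161880) / 2.84296 = 0.08156 eV.

0.08156 eV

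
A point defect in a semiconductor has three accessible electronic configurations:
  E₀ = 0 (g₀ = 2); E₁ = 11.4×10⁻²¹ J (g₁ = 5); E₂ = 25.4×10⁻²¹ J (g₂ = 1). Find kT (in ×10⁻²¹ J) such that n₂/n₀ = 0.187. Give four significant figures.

n₂/n₀ = (g₂/g₀) exp[−(E₂−E₀)/kT] = 0.187.
⇒ (E₂−E₀)/kT = ln((1/2)/0.187) = ln(2.67380) = 0.983501.
kT = 25.4 ×10⁻²¹ J / 0.983501 = 25.83 ×10⁻²¹ J.

25.83 ×10⁻²¹ J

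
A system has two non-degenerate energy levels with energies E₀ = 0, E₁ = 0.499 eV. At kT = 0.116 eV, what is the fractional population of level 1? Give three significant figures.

Eᵢ/kT = 0, 4.3017.
Z = Σ e^(−Eᵢ/kT) = e^(−0) + e^(−4.3017) = 1.0000 + 0.013546 = 1.0135.
P₁ = e^(−E₁/kT) / Z = 0.013546/1.0135 = 0.0134.

0.0134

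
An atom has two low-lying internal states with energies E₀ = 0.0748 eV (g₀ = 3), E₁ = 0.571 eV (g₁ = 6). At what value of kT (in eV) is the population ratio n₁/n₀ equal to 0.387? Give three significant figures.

0.302 eV

n₁/n₀ = (g₁/g₀) exp[−(E₁−E₀)/kT] = 0.387.
⇒ (E₁−E₀)/kT = ln((6/3)/0.387) = ln(5.1680) = 1.6425.
kT = 0.4962 eV / 1.6425 = 0.302 eV.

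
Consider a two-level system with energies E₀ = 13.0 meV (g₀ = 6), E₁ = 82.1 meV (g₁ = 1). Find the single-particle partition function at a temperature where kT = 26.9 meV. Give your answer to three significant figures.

Eᵢ/kT = 0.48327, 3.0520.
Z = Σ gᵢe^(−Eᵢ/kT) = 6·e^(−0.48327) + 1·e^(−3.0520) = 3.7006 + 0.047264 = 3.7479.

Z = 3.75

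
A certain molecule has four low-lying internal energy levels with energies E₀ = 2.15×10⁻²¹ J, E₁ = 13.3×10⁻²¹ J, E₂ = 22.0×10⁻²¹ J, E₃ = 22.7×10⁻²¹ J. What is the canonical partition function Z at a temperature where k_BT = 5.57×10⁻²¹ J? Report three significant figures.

Eᵢ/kT = 0.38600, 2.3878, 3.9497, 4.0754.
Z = Σ e^(−Eᵢ/kT) = e^(−0.38600) + e^(−2.3878) + e^(−3.9497) + e^(−4.0754) = 0.67977 + 0.091831 + 0.019260 + 0.016985 = 0.80785.

Z = 0.808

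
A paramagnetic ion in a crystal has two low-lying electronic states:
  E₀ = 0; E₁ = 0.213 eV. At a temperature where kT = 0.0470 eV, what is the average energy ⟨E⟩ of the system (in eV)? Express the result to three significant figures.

Eᵢ/kT = 0, 4.5319.
Z = Σ e^(−Eᵢ/kT) = e^(−0) + e^(−4.5319) = 1.0000 + 0.010760 = 1.0108.
⟨E⟩ = Σ Eᵢ e^(−Eᵢ/kT) / Z = (0·1.0000 + 0.213·0.010760) / 1.0108 = 0.00227 eV.

0.00227 eV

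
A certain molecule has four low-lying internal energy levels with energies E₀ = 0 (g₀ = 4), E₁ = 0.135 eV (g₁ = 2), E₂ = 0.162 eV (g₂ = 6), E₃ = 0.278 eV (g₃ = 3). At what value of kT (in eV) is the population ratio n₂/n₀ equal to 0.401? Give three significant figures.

n₂/n₀ = (g₂/g₀) exp[−(E₂−E₀)/kT] = 0.401.
⇒ (E₂−E₀)/kT = ln((6/4)/0.401) = ln(3.7406) = 1.3192.
kT = 0.162 eV / 1.3192 = 0.123 eV.

0.123 eV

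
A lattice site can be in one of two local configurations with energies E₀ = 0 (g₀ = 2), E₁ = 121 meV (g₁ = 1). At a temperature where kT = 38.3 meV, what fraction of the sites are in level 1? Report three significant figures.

0.0208

Eᵢ/kT = 0, 3.1593.
Z = Σ gᵢe^(−Eᵢ/kT) = 2·e^(−0) + 1·e^(−3.1593) = 2.0000 + 0.042455 = 2.0425.
P₁ = g₁ e^(−E₁/kT) / Z = 0.042455/2.0425 = 0.0208.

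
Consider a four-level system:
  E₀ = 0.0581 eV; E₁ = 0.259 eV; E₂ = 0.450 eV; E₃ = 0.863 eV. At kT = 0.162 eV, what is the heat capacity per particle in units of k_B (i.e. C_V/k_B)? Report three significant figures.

0.628

Eᵢ/kT = 0.35864, 1.5988, 2.7778, 5.3272.
Z = Σ e^(−Eᵢ/kT) = e^(−0.35864) + e^(−1.5988) + e^(−2.7778) + e^(−5.3272) = 0.69863 + 0.20214 + 0.062175 + 0.0048577 = 0.96780.
⟨E⟩ = 0.12928 eV, ⟨E²⟩ = 0.033195 eV².
C_V/k_B = (⟨E²⟩ − ⟨E⟩²)/(kT)² = (0.033195 − 0.016713)/0.026244 = 0.628.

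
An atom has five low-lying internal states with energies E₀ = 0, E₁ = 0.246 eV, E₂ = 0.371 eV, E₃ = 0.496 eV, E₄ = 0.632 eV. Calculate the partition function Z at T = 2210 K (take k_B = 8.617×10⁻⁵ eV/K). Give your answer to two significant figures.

Z = 1.5

k_BT = 8.617×10⁻⁵ × 2210 K = 0.1904 eV.
Eᵢ/kT = 0, 1.292, 1.949, 2.605, 3.319.
Z = Σ e^(−Eᵢ/kT) = e^(−0) + e^(−1.292) + e^(−1.949) + e^(−2.605) + e^(−3.319) = 1.000 + 0.2747 + 0.1424 + 0.07390 + 0.03619 = 1.527.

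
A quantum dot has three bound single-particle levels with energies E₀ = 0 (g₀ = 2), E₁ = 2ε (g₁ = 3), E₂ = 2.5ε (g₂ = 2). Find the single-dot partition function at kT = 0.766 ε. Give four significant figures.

Eᵢ/kT = 0, 2.61097, 3.26371.
Z = Σ gᵢe^(−Eᵢ/kT) = 2·e^(−0) + 3·e^(−2.61097) + 2·e^(−3.26371) = 2.00000 + 0.220390 + 0.0764925 = 2.29688.

Z = 2.297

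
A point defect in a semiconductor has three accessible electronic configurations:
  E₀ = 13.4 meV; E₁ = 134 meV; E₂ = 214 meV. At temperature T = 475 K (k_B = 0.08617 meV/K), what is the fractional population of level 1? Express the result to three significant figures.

0.0496

k_BT = 0.08617 × 475 K = 40.931 meV.
Eᵢ/kT = 0.32738, 3.2738, 5.2283.
Z = Σ e^(−Eᵢ/kT) = e^(−0.32738) + e^(−3.2738) + e^(−5.2283) = 0.72081 + 0.037862 + 0.0053626 = 0.76403.
P₁ = e^(−E₁/kT) / Z = 0.037862/0.76403 = 0.0496.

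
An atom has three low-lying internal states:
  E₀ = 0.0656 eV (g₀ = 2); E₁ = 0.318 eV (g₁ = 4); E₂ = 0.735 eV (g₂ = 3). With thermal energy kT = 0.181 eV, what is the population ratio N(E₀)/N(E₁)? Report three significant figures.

n₀/n₁ = (g₀/g₁) exp[−(E₀−E₁)/kT] = (2/4) × exp(−(-0.2524 eV)/(0.181 eV)) = (2/4) × exp(1.3945) = 2.02.

2.02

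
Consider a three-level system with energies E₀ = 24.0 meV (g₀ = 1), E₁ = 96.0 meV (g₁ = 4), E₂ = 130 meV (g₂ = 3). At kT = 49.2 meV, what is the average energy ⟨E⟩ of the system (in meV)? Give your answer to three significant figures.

69.5 meV

Eᵢ/kT = 0.48780, 1.9512, 2.6423.
Z = Σ gᵢe^(−Eᵢ/kT) = 1·e^(−0.48780) + 4·e^(−1.9512) + 3·e^(−2.6423) = 0.61398 + 0.56841 + 0.21359 = 1.3960.
⟨E⟩ = Σ Eᵢ gᵢe^(−Eᵢ/kT) / Z = (24.0·0.61398 + 96.0·0.56841 + 130·0.21359) / 1.3960 = 69.5 meV.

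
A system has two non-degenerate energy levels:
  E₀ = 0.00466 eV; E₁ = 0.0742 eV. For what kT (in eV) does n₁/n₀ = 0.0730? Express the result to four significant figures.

n₁/n₀ = exp[−(E₁−E₀)/kT] = 0.0730.
⇒ (E₁−E₀)/kT = ln(1/0.0730) = ln(13.6986) = 2.61729.
kT = 0.06954 eV / 2.61729 = 0.02657 eV.

0.02657 eV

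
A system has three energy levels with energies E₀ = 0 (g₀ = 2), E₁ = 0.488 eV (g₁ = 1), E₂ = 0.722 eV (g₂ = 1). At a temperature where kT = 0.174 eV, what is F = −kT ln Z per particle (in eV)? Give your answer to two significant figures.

Eᵢ/kT = 0, 2.805, 4.149.
Z = Σ gᵢe^(−Eᵢ/kT) = 2·e^(−0) + 1·e^(−2.805) + 1·e^(−4.149) = 2.000 + 0.06051 + 0.01578 = 2.076.
F = −kT ln Z = −0.174 × ln(2.076) = −0.174 × 0.7304 = -0.13 eV.

-0.13 eV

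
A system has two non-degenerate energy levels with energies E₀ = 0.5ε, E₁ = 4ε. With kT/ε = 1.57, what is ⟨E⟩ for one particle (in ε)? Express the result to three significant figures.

Eᵢ/kT = 0.31847, 2.5478.
Z = Σ e^(−Eᵢ/kT) = e^(−0.31847) + e^(−2.5478) = 0.72726 + 0.078254 = 0.80551.
⟨E⟩ = Σ Eᵢ e^(−Eᵢ/kT) / Z = (0.5·0.72726 + 4·0.078254) / 0.80551 = 0.840 ε.

0.840 ε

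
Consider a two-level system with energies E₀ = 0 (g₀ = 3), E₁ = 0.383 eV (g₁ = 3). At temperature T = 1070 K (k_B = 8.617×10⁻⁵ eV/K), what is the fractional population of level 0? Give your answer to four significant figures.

0.9845

k_BT = 8.617×10⁻⁵ × 1070 K = 0.0922019 eV.
Eᵢ/kT = 0, 4.15393.
Z = Σ gᵢe^(−Eᵢ/kT) = 3·e^(−0) + 3·e^(−4.15393) = 3.00000 + 0.0471078 = 3.04711.
P₀ = g₀ e^(−E₀/kT) / Z = 3.00000/3.04711 = 0.9845.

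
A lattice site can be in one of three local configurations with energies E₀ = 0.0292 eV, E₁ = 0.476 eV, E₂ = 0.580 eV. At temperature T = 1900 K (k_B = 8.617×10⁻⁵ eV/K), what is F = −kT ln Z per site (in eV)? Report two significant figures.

0.014 eV

k_BT = 8.617×10⁻⁵ × 1900 K = 0.1637 eV.
Eᵢ/kT = 0.1784, 2.908, 3.543.
Z = Σ e^(−Eᵢ/kT) = e^(−0.1784) + e^(−2.908) + e^(−3.543) = 0.8366 + 0.05458 + 0.02893 = 0.9201.
F = −kT ln Z = −0.1637 × ln(0.9201) = −0.1637 × -0.08327 = 0.014 eV.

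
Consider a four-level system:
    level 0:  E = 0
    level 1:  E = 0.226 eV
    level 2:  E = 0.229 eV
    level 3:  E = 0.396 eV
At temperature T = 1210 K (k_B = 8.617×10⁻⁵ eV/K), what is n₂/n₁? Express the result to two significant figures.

k_BT = 8.617×10⁻⁵ × 1210 K = 0.1043 eV.
n₂/n₁ = exp[−(E₂−E₁)/kT] = exp(−(0.003 eV)/(0.1043 eV)) = exp(-0.02876) = 0.97.

0.97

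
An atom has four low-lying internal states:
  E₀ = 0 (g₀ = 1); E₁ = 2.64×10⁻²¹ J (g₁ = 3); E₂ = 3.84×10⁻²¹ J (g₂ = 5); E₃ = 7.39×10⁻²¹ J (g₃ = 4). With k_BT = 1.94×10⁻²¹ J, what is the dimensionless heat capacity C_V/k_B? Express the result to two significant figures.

0.96

Eᵢ/kT = 0, 1.361, 1.979, 3.809.
Z = Σ gᵢe^(−Eᵢ/kT) = 1·e^(−0) + 3·e^(−1.361) + 5·e^(−1.979) + 4·e^(−3.809) = 1.000 + 0.7692 + 0.6910 + 0.08868 = 2.549.
⟨E⟩ = 2.095, ⟨E²⟩ = 8.000.
C_V/k_B = (⟨E²⟩ − ⟨E⟩²)/(kT)² = (8.000 − 4.389)/3.764 = 0.96.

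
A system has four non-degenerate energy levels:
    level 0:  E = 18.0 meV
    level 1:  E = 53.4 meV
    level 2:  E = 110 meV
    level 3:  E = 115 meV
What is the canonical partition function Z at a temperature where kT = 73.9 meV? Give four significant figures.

Z = 1.706

Eᵢ/kT = 0.243572, 0.722598, 1.48850, 1.55616.
Z = Σ e^(−Eᵢ/kT) = e^(−0.243572) + e^(−0.722598) + e^(−1.48850) + e^(−1.55616) = 0.783823 + 0.485489 + 0.225711 + 0.210945 = 1.70597.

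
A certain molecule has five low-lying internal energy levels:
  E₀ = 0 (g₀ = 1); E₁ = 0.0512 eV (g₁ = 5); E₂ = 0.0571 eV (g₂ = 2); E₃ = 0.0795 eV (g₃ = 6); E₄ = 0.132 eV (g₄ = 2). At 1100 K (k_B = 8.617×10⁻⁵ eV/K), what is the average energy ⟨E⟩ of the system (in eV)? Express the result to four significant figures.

k_BT = 8.617×10⁻⁵ × 1100 K = 0.0947870 eV.
Eᵢ/kT = 0, 0.540158, 0.602403, 0.838723, 1.39260.
Z = Σ gᵢe^(−Eᵢ/kT) = 1·e^(−0) + 5·e^(−0.540158) + 2·e^(−0.602403) + 6·e^(−0.838723) + 2·e^(−1.39260) = 1.00000 + 2.91328 + 1.09499 + 2.59357 + 0.496857 = 8.09870.
⟨E⟩ = Σ Eᵢ gᵢe^(−Eᵢ/kT) / Z = (0·1.00000 + 0.0512·2.91328 + 0.0571·1.09499 + 0.0795·2.59357 + 0.132·0.496857) / 8.09870 = 0.05970 eV.

0.05970 eV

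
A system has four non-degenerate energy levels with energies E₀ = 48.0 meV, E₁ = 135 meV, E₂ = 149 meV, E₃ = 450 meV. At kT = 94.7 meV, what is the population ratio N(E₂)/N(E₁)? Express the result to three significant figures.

n₂/n₁ = exp[−(E₂−E₁)/kT] = exp(−(14 meV)/(94.7 meV)) = exp(-0.14784) = 0.863.

0.863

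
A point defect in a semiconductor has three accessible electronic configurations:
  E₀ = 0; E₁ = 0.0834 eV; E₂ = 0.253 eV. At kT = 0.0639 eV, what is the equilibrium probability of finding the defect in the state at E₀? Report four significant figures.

0.7751

Eᵢ/kT = 0, 1.30516, 3.95931.
Z = Σ e^(−Eᵢ/kT) = e^(−0) + e^(−1.30516) + e^(−3.95931) = 1.00000 + 0.271129 + 0.0190763 = 1.29021.
P₀ = e^(−E₀/kT) / Z = 1.00000/1.29021 = 0.7751.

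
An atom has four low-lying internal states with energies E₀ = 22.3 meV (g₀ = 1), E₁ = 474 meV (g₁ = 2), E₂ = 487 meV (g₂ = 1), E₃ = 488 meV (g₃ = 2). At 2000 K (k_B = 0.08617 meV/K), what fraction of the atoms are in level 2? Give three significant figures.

0.0501

k_BT = 0.08617 × 2000 K = 172.34 meV.
Eᵢ/kT = 0.12940, 2.7504, 2.8258, 2.8316.
Z = Σ gᵢe^(−Eᵢ/kT) = 1·e^(−0.12940) + 2·e^(−2.7504) + 1·e^(−2.8258) + 2·e^(−2.8316) = 0.87862 + 0.12780 + 0.059261 + 0.11784 = 1.1835.
P₂ = g₂ e^(−E₂/kT) / Z = 0.059261/1.1835 = 0.0501.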